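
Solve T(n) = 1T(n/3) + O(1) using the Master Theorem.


a=1, b=3, c=0. log_3(1)=0 = c=0. Case 2: O(n^c log n) = O(log n)
Complexity: O(log n)


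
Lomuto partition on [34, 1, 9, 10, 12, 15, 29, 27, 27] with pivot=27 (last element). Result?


Elements <= 27 go left of pivot.
Result: [1, 9, 10, 12, 15, 27, 27, 34, 29], pivot at index 6


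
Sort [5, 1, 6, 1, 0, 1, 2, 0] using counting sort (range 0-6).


Count array: [2, 3, 1, 0, 0, 1, 1]
Reconstruct: [0, 0, 1, 1, 1, 2, 5, 6]


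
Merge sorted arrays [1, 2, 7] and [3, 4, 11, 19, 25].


Compare heads, take smaller each step.
Merged: [1, 2, 3, 4, 7, 11, 19, 25]


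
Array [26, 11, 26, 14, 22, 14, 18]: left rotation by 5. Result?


Left rotate by 5: [14, 18, 26, 11, 26, 14, 22]


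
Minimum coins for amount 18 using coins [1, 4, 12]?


dp[0]=0; dp[i]=1+min(dp[i-c] for c in coins)
...dp[13]=2, dp[14]=3, dp[15]=4, dp[16]=2, dp[17]=3, dp[18]=4
Minimum coins for 18 = 4


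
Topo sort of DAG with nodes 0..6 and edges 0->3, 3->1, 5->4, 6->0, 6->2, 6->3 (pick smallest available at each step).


Kahn's algorithm, process smallest node first
Order: [5, 4, 6, 0, 2, 3, 1]


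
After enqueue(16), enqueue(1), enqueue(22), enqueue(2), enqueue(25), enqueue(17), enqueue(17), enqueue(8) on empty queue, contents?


enqueue(16) -> [16]
enqueue(1) -> [16, 1]
enqueue(22) -> [16, 1, 22]
enqueue(2) -> [16, 1, 22, 2]
enqueue(25) -> [16, 1, 22, 2, 25]
enqueue(17) -> [16, 1, 22, 2, 25, 17]
enqueue(17) -> [16, 1, 22, 2, 25, 17, 17]
enqueue(8) -> [16, 1, 22, 2, 25, 17, 17, 8]
Final queue (front to back): [16, 1, 22, 2, 25, 17, 17, 8]


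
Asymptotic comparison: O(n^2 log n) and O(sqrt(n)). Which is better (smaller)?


sublinear grows slower than n^2 log n
O(sqrt(n)) is asymptotically smaller; O(n^2 log n) grows faster


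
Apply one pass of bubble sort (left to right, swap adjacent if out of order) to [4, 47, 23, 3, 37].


After one pass: [4, 23, 3, 37, 47]


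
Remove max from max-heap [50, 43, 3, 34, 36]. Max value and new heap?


Max = 50
Replace root with last, heapify down
Resulting heap: [43, 36, 3, 34]


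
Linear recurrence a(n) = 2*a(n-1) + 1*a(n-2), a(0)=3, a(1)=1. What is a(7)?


Build bottom-up:
...a(5)=65, a(6)=157, a(7)=2*157+1*65=379


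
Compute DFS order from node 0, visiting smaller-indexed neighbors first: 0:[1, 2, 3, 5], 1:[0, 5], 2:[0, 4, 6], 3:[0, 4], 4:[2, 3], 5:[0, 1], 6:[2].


DFS stack-based: start with [0]
Visit order: [0, 1, 5, 2, 4, 3, 6]


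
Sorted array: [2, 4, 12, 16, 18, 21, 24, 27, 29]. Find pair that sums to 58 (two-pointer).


Two pointers: lo=0, hi=8
No pair sums to 58


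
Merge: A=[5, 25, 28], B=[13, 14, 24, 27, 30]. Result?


Compare heads, take smaller each step.
Merged: [5, 13, 14, 24, 25, 27, 28, 30]


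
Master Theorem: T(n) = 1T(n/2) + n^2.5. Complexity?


a=1, b=2, c=2.5. log_2(1)=0 < c=2.5. Case 3: O(n^c) = O(n^2.500)
Complexity: O(n^2.500)


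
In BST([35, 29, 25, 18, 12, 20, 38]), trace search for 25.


BST root = 35
Search for 25: compare at each node
Path: [35, 29, 25]


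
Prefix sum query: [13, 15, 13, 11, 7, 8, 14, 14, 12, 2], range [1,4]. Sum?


Prefix sums: [0, 13, 28, 41, 52, 59, 67, 81, 95, 107, 109]
Sum[1..4] = prefix[5] - prefix[1] = 59 - 13 = 46


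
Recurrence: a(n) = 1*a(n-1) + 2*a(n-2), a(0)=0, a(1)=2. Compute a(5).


Build bottom-up:
...a(3)=6, a(4)=10, a(5)=1*10+2*6=22


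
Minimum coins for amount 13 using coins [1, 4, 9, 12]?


dp[0]=0; dp[i]=1+min(dp[i-c] for c in coins)
...dp[8]=2, dp[9]=1, dp[10]=2, dp[11]=3, dp[12]=1, dp[13]=2
Minimum coins for 13 = 2


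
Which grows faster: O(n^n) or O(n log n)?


linearithmic grows slower than n^n
O(n log n) is asymptotically smaller; O(n^n) grows faster


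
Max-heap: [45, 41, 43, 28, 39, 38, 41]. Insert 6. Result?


Append 6: [45, 41, 43, 28, 39, 38, 41, 6]
Bubble up: no swaps needed
Result: [45, 41, 43, 28, 39, 38, 41, 6]


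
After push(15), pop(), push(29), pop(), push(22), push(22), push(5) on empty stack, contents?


push(15) -> [15]
pop() returns 15 -> []
push(29) -> [29]
pop() returns 29 -> []
push(22) -> [22]
push(22) -> [22, 22]
push(5) -> [22, 22, 5]
Final stack (bottom to top): [22, 22, 5]


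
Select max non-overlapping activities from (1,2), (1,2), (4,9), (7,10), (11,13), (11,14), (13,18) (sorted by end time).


Greedy: pick earliest-ending, then skip overlaps.
Selected (4 activities): [(1, 2), (4, 9), (11, 13), (13, 18)]


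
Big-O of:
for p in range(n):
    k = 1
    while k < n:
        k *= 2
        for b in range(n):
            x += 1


Per nesting level: O(n) * O(log n) * O(n) = O(n^2 log n)
Complexity: O(n^2 log n)


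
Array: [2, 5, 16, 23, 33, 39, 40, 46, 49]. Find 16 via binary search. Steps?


Search for 16:
[0,8] mid=4 arr[4]=33
[0,3] mid=1 arr[1]=5
[2,3] mid=2 arr[2]=16
Total: 3 comparisons


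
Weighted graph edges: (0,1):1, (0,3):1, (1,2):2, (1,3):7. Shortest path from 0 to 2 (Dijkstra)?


Dijkstra from 0:
Distances: {0: 0, 1: 1, 2: 3, 3: 1}
Shortest distance to 2 = 3, path = [0, 1, 2]


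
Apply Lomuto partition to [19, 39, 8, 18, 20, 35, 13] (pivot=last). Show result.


Elements <= 13 go left of pivot.
Result: [8, 13, 19, 18, 20, 35, 39], pivot at index 1


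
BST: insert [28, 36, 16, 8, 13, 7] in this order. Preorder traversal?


Root = 28; build tree by BST insertion.
Preorder traversal: [28, 16, 8, 7, 13, 36]


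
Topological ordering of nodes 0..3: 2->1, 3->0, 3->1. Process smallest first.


Kahn's algorithm, process smallest node first
Order: [2, 3, 0, 1]


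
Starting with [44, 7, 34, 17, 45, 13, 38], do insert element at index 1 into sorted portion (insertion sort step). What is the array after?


After one pass: [7, 44, 34, 17, 45, 13, 38]


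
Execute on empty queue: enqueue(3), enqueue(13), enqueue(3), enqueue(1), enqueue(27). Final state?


enqueue(3) -> [3]
enqueue(13) -> [3, 13]
enqueue(3) -> [3, 13, 3]
enqueue(1) -> [3, 13, 3, 1]
enqueue(27) -> [3, 13, 3, 1, 27]
Final queue (front to back): [3, 13, 3, 1, 27]


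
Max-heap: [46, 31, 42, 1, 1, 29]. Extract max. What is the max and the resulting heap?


Max = 46
Replace root with last, heapify down
Resulting heap: [42, 31, 29, 1, 1]


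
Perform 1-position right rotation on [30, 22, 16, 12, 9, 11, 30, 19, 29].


Right rotate by 1: [29, 30, 22, 16, 12, 9, 11, 30, 19]


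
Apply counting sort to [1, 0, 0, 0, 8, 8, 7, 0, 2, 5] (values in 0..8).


Count array: [4, 1, 1, 0, 0, 1, 0, 1, 2]
Reconstruct: [0, 0, 0, 0, 1, 2, 5, 7, 8, 8]


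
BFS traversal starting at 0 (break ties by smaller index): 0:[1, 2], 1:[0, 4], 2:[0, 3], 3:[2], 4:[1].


BFS queue: start with [0]
Visit order: [0, 1, 2, 4, 3]


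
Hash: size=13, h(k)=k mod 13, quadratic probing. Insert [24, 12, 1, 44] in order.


Insertions: 24->slot 11; 12->slot 12; 1->slot 1; 44->slot 5
Table: [None, 1, None, None, None, 44, None, None, None, None, None, 24, 12]


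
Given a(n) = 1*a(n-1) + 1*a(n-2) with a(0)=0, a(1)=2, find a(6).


Build bottom-up:
...a(4)=6, a(5)=10, a(6)=1*10+1*6=16


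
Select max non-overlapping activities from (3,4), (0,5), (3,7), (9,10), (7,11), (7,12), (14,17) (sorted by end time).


Greedy: pick earliest-ending, then skip overlaps.
Selected (3 activities): [(3, 4), (9, 10), (14, 17)]


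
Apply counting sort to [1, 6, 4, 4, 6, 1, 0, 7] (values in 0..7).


Count array: [1, 2, 0, 0, 2, 0, 2, 1]
Reconstruct: [0, 1, 1, 4, 4, 6, 6, 7]


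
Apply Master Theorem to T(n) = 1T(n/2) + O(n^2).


a=1, b=2, c=2. log_2(1)=0 < c=2. Case 3: O(n^c) = O(n^2)
Complexity: O(n^2)


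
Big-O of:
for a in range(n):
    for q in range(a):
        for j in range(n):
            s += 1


Per nesting level: O(n) * O(n) [triangular over a] * O(n) = O(n^3)
Complexity: O(n^3)


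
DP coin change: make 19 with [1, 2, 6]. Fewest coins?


dp[0]=0; dp[i]=1+min(dp[i-c] for c in coins)
...dp[14]=3, dp[15]=4, dp[16]=4, dp[17]=5, dp[18]=3, dp[19]=4
Minimum coins for 19 = 4


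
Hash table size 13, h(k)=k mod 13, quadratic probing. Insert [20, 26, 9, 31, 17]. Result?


Insertions: 20->slot 7; 26->slot 0; 9->slot 9; 31->slot 5; 17->slot 4
Table: [26, None, None, None, 17, 31, None, 20, None, 9, None, None, None]


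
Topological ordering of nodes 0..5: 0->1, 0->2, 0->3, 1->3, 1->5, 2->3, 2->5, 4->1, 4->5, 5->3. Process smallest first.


Kahn's algorithm, process smallest node first
Order: [0, 2, 4, 1, 5, 3]


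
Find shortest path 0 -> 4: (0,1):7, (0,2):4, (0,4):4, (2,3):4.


Dijkstra from 0:
Distances: {0: 0, 1: 7, 2: 4, 3: 8, 4: 4}
Shortest distance to 4 = 4, path = [0, 4]


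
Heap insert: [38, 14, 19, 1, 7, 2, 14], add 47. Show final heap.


Append 47: [38, 14, 19, 1, 7, 2, 14, 47]
Bubble up: swap idx 7(47) with idx 3(1); swap idx 3(47) with idx 1(14); swap idx 1(47) with idx 0(38)
Result: [47, 38, 19, 14, 7, 2, 14, 1]


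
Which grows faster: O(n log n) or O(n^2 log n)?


linearithmic grows slower than n^2 log n
O(n log n) is asymptotically smaller; O(n^2 log n) grows faster


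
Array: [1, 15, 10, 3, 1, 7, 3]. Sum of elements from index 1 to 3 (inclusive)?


Prefix sums: [0, 1, 16, 26, 29, 30, 37, 40]
Sum[1..3] = prefix[4] - prefix[1] = 29 - 1 = 28


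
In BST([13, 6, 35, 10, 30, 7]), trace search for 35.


BST root = 13
Search for 35: compare at each node
Path: [13, 35]


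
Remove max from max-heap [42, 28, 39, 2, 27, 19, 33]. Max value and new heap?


Max = 42
Replace root with last, heapify down
Resulting heap: [39, 28, 33, 2, 27, 19]


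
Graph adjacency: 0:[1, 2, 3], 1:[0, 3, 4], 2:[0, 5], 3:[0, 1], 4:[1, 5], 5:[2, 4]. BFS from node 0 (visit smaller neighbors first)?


BFS queue: start with [0]
Visit order: [0, 1, 2, 3, 4, 5]


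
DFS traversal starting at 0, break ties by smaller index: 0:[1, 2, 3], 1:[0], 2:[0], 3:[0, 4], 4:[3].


DFS stack-based: start with [0]
Visit order: [0, 1, 2, 3, 4]


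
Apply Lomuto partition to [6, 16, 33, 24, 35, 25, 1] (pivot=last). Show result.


Elements <= 1 go left of pivot.
Result: [1, 16, 33, 24, 35, 25, 6], pivot at index 0


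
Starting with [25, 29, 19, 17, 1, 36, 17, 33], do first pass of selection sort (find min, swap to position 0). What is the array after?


After one pass: [1, 29, 19, 17, 25, 36, 17, 33]


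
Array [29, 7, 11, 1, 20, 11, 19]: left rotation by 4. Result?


Left rotate by 4: [20, 11, 19, 29, 7, 11, 1]


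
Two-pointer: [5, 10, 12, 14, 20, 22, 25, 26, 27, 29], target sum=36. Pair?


Two pointers: lo=0, hi=9
Found pair: (10, 26) summing to 36


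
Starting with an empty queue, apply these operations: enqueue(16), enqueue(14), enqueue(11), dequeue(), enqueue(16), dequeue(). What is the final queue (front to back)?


enqueue(16) -> [16]
enqueue(14) -> [16, 14]
enqueue(11) -> [16, 14, 11]
dequeue() returns 16 -> [14, 11]
enqueue(16) -> [14, 11, 16]
dequeue() returns 14 -> [11, 16]
Final queue (front to back): [11, 16]


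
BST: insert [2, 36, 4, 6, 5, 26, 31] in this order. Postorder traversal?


Root = 2; build tree by BST insertion.
Postorder traversal: [5, 31, 26, 6, 4, 36, 2]


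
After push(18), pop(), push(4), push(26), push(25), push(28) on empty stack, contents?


push(18) -> [18]
pop() returns 18 -> []
push(4) -> [4]
push(26) -> [4, 26]
push(25) -> [4, 26, 25]
push(28) -> [4, 26, 25, 28]
Final stack (bottom to top): [4, 26, 25, 28]


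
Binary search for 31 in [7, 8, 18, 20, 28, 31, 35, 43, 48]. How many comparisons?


Search for 31:
[0,8] mid=4 arr[4]=28
[5,8] mid=6 arr[6]=35
[5,5] mid=5 arr[5]=31
Total: 3 comparisons


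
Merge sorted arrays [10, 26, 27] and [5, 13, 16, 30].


Compare heads, take smaller each step.
Merged: [5, 10, 13, 16, 26, 27, 30]


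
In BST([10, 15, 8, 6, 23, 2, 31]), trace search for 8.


BST root = 10
Search for 8: compare at each node
Path: [10, 8]


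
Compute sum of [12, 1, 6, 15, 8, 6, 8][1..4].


Prefix sums: [0, 12, 13, 19, 34, 42, 48, 56]
Sum[1..4] = prefix[5] - prefix[1] = 42 - 12 = 30


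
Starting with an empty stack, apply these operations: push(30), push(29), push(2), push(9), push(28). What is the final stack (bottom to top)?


push(30) -> [30]
push(29) -> [30, 29]
push(2) -> [30, 29, 2]
push(9) -> [30, 29, 2, 9]
push(28) -> [30, 29, 2, 9, 28]
Final stack (bottom to top): [30, 29, 2, 9, 28]


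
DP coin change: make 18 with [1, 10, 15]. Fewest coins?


dp[0]=0; dp[i]=1+min(dp[i-c] for c in coins)
...dp[13]=4, dp[14]=5, dp[15]=1, dp[16]=2, dp[17]=3, dp[18]=4
Minimum coins for 18 = 4


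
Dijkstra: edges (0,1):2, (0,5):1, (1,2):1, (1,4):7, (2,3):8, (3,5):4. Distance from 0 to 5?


Dijkstra from 0:
Distances: {0: 0, 1: 2, 2: 3, 3: 5, 4: 9, 5: 1}
Shortest distance to 5 = 1, path = [0, 5]


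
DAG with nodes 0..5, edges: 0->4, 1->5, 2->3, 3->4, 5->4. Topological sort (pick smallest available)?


Kahn's algorithm, process smallest node first
Order: [0, 1, 2, 3, 5, 4]


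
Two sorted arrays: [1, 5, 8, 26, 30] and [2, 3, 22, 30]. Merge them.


Compare heads, take smaller each step.
Merged: [1, 2, 3, 5, 8, 22, 26, 30, 30]


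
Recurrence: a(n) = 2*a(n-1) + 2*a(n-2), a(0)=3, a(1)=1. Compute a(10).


Build bottom-up:
...a(8)=2864, a(9)=7824, a(10)=2*7824+2*2864=21376


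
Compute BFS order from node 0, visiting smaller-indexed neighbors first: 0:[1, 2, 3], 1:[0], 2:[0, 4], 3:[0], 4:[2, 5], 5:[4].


BFS queue: start with [0]
Visit order: [0, 1, 2, 3, 4, 5]


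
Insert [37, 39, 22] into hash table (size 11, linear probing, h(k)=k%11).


Insertions: 37->slot 4; 39->slot 6; 22->slot 0
Table: [22, None, None, None, 37, None, 39, None, None, None, None]


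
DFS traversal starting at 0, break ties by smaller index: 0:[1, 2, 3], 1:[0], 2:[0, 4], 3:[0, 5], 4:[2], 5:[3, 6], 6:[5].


DFS stack-based: start with [0]
Visit order: [0, 1, 2, 4, 3, 5, 6]


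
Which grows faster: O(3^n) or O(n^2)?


quadratic grows slower than exponential (base 3)
O(n^2) is asymptotically smaller; O(3^n) grows faster


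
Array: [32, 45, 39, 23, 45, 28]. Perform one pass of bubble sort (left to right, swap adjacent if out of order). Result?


After one pass: [32, 39, 23, 45, 28, 45]


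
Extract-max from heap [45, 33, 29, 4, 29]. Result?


Max = 45
Replace root with last, heapify down
Resulting heap: [33, 29, 29, 4]


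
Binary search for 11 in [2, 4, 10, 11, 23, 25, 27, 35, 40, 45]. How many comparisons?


Search for 11:
[0,9] mid=4 arr[4]=23
[0,3] mid=1 arr[1]=4
[2,3] mid=2 arr[2]=10
[3,3] mid=3 arr[3]=11
Total: 4 comparisons


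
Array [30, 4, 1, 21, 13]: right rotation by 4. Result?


Right rotate by 4: [4, 1, 21, 13, 30]


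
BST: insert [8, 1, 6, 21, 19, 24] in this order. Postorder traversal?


Root = 8; build tree by BST insertion.
Postorder traversal: [6, 1, 19, 24, 21, 8]


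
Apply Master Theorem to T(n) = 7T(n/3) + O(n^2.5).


a=7, b=3, c=2.5. log_3(7)=1.771 < c=2.5. Case 3: O(n^c) = O(n^2.500)
Complexity: O(n^2.500)


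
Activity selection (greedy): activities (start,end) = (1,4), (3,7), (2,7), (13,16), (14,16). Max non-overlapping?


Greedy: pick earliest-ending, then skip overlaps.
Selected (2 activities): [(1, 4), (13, 16)]


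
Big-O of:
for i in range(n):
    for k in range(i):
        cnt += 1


Per nesting level: O(n) * O(n) [triangular over i] = O(n^2)
Complexity: O(n^2)


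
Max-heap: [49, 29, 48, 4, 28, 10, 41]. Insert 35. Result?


Append 35: [49, 29, 48, 4, 28, 10, 41, 35]
Bubble up: swap idx 7(35) with idx 3(4); swap idx 3(35) with idx 1(29)
Result: [49, 35, 48, 29, 28, 10, 41, 4]


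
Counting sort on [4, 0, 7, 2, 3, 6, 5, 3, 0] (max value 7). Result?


Count array: [2, 0, 1, 2, 1, 1, 1, 1]
Reconstruct: [0, 0, 2, 3, 3, 4, 5, 6, 7]


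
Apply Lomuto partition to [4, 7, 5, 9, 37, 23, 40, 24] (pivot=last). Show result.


Elements <= 24 go left of pivot.
Result: [4, 7, 5, 9, 23, 24, 40, 37], pivot at index 5


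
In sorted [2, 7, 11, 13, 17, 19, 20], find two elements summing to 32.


Two pointers: lo=0, hi=6
Found pair: (13, 19) summing to 32


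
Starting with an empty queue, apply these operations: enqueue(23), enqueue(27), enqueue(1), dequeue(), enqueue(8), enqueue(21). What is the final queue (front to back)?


enqueue(23) -> [23]
enqueue(27) -> [23, 27]
enqueue(1) -> [23, 27, 1]
dequeue() returns 23 -> [27, 1]
enqueue(8) -> [27, 1, 8]
enqueue(21) -> [27, 1, 8, 21]
Final queue (front to back): [27, 1, 8, 21]


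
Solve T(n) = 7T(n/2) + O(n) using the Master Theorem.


a=7, b=2, c=1. log_2(7)=2.807 > c=1. Case 1: O(n^log_b(a)) = O(n^2.807)
Complexity: O(n^2.807)


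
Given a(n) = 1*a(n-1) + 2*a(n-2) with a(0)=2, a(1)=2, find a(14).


Build bottom-up:
...a(12)=5462, a(13)=10922, a(14)=1*10922+2*5462=21846


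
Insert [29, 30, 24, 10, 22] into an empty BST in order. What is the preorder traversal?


Root = 29; build tree by BST insertion.
Preorder traversal: [29, 24, 10, 22, 30]


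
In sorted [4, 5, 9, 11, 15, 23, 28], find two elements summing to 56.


Two pointers: lo=0, hi=6
No pair sums to 56


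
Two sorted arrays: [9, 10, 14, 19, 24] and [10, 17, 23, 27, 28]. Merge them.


Compare heads, take smaller each step.
Merged: [9, 10, 10, 14, 17, 19, 23, 24, 27, 28]


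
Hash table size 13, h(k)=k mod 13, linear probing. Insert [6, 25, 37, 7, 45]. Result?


Insertions: 6->slot 6; 25->slot 12; 37->slot 11; 7->slot 7; 45->slot 8
Table: [None, None, None, None, None, None, 6, 7, 45, None, None, 37, 25]


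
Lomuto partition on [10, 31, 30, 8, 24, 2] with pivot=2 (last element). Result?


Elements <= 2 go left of pivot.
Result: [2, 31, 30, 8, 24, 10], pivot at index 0


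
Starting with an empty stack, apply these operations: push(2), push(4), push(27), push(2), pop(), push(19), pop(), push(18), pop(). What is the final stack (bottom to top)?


push(2) -> [2]
push(4) -> [2, 4]
push(27) -> [2, 4, 27]
push(2) -> [2, 4, 27, 2]
pop() returns 2 -> [2, 4, 27]
push(19) -> [2, 4, 27, 19]
pop() returns 19 -> [2, 4, 27]
push(18) -> [2, 4, 27, 18]
pop() returns 18 -> [2, 4, 27]
Final stack (bottom to top): [2, 4, 27]


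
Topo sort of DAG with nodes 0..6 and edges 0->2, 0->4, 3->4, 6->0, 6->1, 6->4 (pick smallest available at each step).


Kahn's algorithm, process smallest node first
Order: [3, 5, 6, 0, 1, 2, 4]


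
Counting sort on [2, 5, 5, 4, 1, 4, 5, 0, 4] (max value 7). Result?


Count array: [1, 1, 1, 0, 3, 3, 0, 0]
Reconstruct: [0, 1, 2, 4, 4, 4, 5, 5, 5]


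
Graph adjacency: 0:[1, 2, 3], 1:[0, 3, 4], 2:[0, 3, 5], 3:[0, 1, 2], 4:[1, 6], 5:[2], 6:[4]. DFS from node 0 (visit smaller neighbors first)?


DFS stack-based: start with [0]
Visit order: [0, 1, 3, 2, 5, 4, 6]


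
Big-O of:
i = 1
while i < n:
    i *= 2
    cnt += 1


Per nesting level: O(log n) = O(log n)
Complexity: O(log n)


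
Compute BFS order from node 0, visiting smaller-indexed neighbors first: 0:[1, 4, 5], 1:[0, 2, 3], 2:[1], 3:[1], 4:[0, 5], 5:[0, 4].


BFS queue: start with [0]
Visit order: [0, 1, 4, 5, 2, 3]


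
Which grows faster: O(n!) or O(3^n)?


exponential (base 3) grows slower than factorial
O(3^n) is asymptotically smaller; O(n!) grows faster


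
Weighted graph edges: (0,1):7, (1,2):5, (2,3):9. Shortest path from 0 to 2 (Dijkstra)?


Dijkstra from 0:
Distances: {0: 0, 1: 7, 2: 12, 3: 21}
Shortest distance to 2 = 12, path = [0, 1, 2]


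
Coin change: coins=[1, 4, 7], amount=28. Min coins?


dp[0]=0; dp[i]=1+min(dp[i-c] for c in coins)
...dp[23]=5, dp[24]=6, dp[25]=4, dp[26]=5, dp[27]=6, dp[28]=4
Minimum coins for 28 = 4


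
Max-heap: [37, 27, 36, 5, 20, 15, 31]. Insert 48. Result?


Append 48: [37, 27, 36, 5, 20, 15, 31, 48]
Bubble up: swap idx 7(48) with idx 3(5); swap idx 3(48) with idx 1(27); swap idx 1(48) with idx 0(37)
Result: [48, 37, 36, 27, 20, 15, 31, 5]


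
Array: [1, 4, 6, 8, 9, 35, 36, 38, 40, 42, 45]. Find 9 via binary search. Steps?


Search for 9:
[0,10] mid=5 arr[5]=35
[0,4] mid=2 arr[2]=6
[3,4] mid=3 arr[3]=8
[4,4] mid=4 arr[4]=9
Total: 4 comparisons


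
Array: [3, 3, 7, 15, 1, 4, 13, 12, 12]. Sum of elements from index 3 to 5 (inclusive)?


Prefix sums: [0, 3, 6, 13, 28, 29, 33, 46, 58, 70]
Sum[3..5] = prefix[6] - prefix[3] = 33 - 13 = 20


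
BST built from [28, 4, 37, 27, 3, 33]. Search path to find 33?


BST root = 28
Search for 33: compare at each node
Path: [28, 37, 33]


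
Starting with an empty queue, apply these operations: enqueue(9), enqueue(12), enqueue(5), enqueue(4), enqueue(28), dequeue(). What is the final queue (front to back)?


enqueue(9) -> [9]
enqueue(12) -> [9, 12]
enqueue(5) -> [9, 12, 5]
enqueue(4) -> [9, 12, 5, 4]
enqueue(28) -> [9, 12, 5, 4, 28]
dequeue() returns 9 -> [12, 5, 4, 28]
Final queue (front to back): [12, 5, 4, 28]


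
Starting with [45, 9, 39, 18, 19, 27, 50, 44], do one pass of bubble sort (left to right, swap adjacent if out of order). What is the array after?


After one pass: [9, 39, 18, 19, 27, 45, 44, 50]


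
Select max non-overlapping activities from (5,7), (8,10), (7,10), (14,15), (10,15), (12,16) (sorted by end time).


Greedy: pick earliest-ending, then skip overlaps.
Selected (3 activities): [(5, 7), (8, 10), (14, 15)]


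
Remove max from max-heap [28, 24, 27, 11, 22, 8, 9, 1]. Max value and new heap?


Max = 28
Replace root with last, heapify down
Resulting heap: [27, 24, 9, 11, 22, 8, 1]


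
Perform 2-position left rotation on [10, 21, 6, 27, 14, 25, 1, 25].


Left rotate by 2: [6, 27, 14, 25, 1, 25, 10, 21]


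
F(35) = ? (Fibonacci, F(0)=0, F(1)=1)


F(n)=F(n-1)+F(n-2)
...F(33)=3524578, F(34)=5702887, F(35)=9227465


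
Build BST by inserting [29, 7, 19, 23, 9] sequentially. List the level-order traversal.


Root = 29; build tree by BST insertion.
Level-Order traversal: [29, 7, 19, 9, 23]


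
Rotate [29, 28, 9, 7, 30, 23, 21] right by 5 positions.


Right rotate by 5: [9, 7, 30, 23, 21, 29, 28]


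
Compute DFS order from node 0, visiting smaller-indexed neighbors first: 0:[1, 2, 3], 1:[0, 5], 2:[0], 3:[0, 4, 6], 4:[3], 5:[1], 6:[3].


DFS stack-based: start with [0]
Visit order: [0, 1, 5, 2, 3, 4, 6]


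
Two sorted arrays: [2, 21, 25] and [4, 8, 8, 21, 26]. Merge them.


Compare heads, take smaller each step.
Merged: [2, 4, 8, 8, 21, 21, 25, 26]


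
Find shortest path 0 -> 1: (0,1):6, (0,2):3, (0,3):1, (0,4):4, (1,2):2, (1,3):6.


Dijkstra from 0:
Distances: {0: 0, 1: 5, 2: 3, 3: 1, 4: 4}
Shortest distance to 1 = 5, path = [0, 2, 1]


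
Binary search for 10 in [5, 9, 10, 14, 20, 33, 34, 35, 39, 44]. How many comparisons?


Search for 10:
[0,9] mid=4 arr[4]=20
[0,3] mid=1 arr[1]=9
[2,3] mid=2 arr[2]=10
Total: 3 comparisons


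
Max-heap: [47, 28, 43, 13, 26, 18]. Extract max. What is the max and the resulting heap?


Max = 47
Replace root with last, heapify down
Resulting heap: [43, 28, 18, 13, 26]


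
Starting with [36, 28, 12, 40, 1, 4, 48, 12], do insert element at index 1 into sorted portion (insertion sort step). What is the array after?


After one pass: [28, 36, 12, 40, 1, 4, 48, 12]


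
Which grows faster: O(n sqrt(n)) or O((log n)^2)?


polylogarithmic grows slower than n^1.5
O((log n)^2) is asymptotically smaller; O(n sqrt(n)) grows faster


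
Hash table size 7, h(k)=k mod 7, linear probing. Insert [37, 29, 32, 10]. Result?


Insertions: 37->slot 2; 29->slot 1; 32->slot 4; 10->slot 3
Table: [None, 29, 37, 10, 32, None, None]


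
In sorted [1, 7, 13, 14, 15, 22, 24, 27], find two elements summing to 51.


Two pointers: lo=0, hi=7
Found pair: (24, 27) summing to 51


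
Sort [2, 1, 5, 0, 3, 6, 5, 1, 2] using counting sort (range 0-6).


Count array: [1, 2, 2, 1, 0, 2, 1]
Reconstruct: [0, 1, 1, 2, 2, 3, 5, 5, 6]


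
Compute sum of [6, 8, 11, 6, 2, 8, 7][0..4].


Prefix sums: [0, 6, 14, 25, 31, 33, 41, 48]
Sum[0..4] = prefix[5] - prefix[0] = 33 - 0 = 33


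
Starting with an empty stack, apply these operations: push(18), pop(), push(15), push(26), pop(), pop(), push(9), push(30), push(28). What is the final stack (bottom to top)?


push(18) -> [18]
pop() returns 18 -> []
push(15) -> [15]
push(26) -> [15, 26]
pop() returns 26 -> [15]
pop() returns 15 -> []
push(9) -> [9]
push(30) -> [9, 30]
push(28) -> [9, 30, 28]
Final stack (bottom to top): [9, 30, 28]


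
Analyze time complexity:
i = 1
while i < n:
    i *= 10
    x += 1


Per nesting level: O(log n) = O(log n)
Complexity: O(log n)


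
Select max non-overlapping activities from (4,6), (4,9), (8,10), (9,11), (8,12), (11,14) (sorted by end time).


Greedy: pick earliest-ending, then skip overlaps.
Selected (3 activities): [(4, 6), (8, 10), (11, 14)]


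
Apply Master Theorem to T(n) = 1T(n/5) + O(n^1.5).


a=1, b=5, c=1.5. log_5(1)=0 < c=1.5. Case 3: O(n^c) = O(n^1.500)
Complexity: O(n^1.500)


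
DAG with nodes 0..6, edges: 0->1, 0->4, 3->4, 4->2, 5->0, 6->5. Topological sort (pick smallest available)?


Kahn's algorithm, process smallest node first
Order: [3, 6, 5, 0, 1, 4, 2]


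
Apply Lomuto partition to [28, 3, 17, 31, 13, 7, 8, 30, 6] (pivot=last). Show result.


Elements <= 6 go left of pivot.
Result: [3, 6, 17, 31, 13, 7, 8, 30, 28], pivot at index 1


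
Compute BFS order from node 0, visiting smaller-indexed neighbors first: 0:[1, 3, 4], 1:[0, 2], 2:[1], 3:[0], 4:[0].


BFS queue: start with [0]
Visit order: [0, 1, 3, 4, 2]


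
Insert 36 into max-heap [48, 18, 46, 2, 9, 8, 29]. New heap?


Append 36: [48, 18, 46, 2, 9, 8, 29, 36]
Bubble up: swap idx 7(36) with idx 3(2); swap idx 3(36) with idx 1(18)
Result: [48, 36, 46, 18, 9, 8, 29, 2]


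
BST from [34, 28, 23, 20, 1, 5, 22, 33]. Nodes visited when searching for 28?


BST root = 34
Search for 28: compare at each node
Path: [34, 28]


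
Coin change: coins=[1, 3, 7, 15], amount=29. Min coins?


dp[0]=0; dp[i]=1+min(dp[i-c] for c in coins)
...dp[24]=4, dp[25]=3, dp[26]=4, dp[27]=5, dp[28]=4, dp[29]=3
Minimum coins for 29 = 3


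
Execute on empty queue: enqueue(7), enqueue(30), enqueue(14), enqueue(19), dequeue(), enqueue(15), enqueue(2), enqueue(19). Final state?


enqueue(7) -> [7]
enqueue(30) -> [7, 30]
enqueue(14) -> [7, 30, 14]
enqueue(19) -> [7, 30, 14, 19]
dequeue() returns 7 -> [30, 14, 19]
enqueue(15) -> [30, 14, 19, 15]
enqueue(2) -> [30, 14, 19, 15, 2]
enqueue(19) -> [30, 14, 19, 15, 2, 19]
Final queue (front to back): [30, 14, 19, 15, 2, 19]


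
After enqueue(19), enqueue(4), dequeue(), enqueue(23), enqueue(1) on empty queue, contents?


enqueue(19) -> [19]
enqueue(4) -> [19, 4]
dequeue() returns 19 -> [4]
enqueue(23) -> [4, 23]
enqueue(1) -> [4, 23, 1]
Final queue (front to back): [4, 23, 1]


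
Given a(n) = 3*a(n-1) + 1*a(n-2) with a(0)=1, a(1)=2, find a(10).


Build bottom-up:
...a(8)=9043, a(9)=29867, a(10)=3*29867+1*9043=98644


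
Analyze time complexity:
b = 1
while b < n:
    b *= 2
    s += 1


Per nesting level: O(log n) = O(log n)
Complexity: O(log n)


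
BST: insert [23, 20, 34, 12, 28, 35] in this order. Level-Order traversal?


Root = 23; build tree by BST insertion.
Level-Order traversal: [23, 20, 34, 12, 28, 35]


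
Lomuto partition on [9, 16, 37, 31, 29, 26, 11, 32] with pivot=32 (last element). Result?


Elements <= 32 go left of pivot.
Result: [9, 16, 31, 29, 26, 11, 32, 37], pivot at index 6


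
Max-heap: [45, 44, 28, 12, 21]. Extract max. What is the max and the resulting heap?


Max = 45
Replace root with last, heapify down
Resulting heap: [44, 21, 28, 12]


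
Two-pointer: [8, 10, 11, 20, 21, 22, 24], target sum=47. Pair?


Two pointers: lo=0, hi=6
No pair sums to 47


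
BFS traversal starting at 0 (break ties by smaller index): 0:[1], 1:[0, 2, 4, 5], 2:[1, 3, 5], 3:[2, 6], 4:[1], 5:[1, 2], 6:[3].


BFS queue: start with [0]
Visit order: [0, 1, 2, 4, 5, 3, 6]


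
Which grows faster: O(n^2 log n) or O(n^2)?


quadratic grows slower than n^2 log n
O(n^2) is asymptotically smaller; O(n^2 log n) grows faster


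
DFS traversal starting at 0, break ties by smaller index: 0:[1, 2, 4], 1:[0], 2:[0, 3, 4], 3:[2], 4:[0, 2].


DFS stack-based: start with [0]
Visit order: [0, 1, 2, 3, 4]


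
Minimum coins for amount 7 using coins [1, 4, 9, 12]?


dp[0]=0; dp[i]=1+min(dp[i-c] for c in coins)
...dp[2]=2, dp[3]=3, dp[4]=1, dp[5]=2, dp[6]=3, dp[7]=4
Minimum coins for 7 = 4


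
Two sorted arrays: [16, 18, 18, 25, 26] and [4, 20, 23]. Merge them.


Compare heads, take smaller each step.
Merged: [4, 16, 18, 18, 20, 23, 25, 26]


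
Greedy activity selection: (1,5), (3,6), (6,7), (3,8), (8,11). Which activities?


Greedy: pick earliest-ending, then skip overlaps.
Selected (3 activities): [(1, 5), (6, 7), (8, 11)]


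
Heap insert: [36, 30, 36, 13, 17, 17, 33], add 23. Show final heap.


Append 23: [36, 30, 36, 13, 17, 17, 33, 23]
Bubble up: swap idx 7(23) with idx 3(13)
Result: [36, 30, 36, 23, 17, 17, 33, 13]


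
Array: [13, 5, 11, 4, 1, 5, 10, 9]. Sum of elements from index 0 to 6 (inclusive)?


Prefix sums: [0, 13, 18, 29, 33, 34, 39, 49, 58]
Sum[0..6] = prefix[7] - prefix[0] = 49 - 0 = 49


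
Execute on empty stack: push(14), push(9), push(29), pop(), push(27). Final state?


push(14) -> [14]
push(9) -> [14, 9]
push(29) -> [14, 9, 29]
pop() returns 29 -> [14, 9]
push(27) -> [14, 9, 27]
Final stack (bottom to top): [14, 9, 27]


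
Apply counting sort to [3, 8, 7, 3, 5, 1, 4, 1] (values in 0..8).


Count array: [0, 2, 0, 2, 1, 1, 0, 1, 1]
Reconstruct: [1, 1, 3, 3, 4, 5, 7, 8]


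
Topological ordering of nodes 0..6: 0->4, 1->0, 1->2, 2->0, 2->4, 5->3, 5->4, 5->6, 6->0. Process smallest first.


Kahn's algorithm, process smallest node first
Order: [1, 2, 5, 3, 6, 0, 4]


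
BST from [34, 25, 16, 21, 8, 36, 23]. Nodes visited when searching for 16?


BST root = 34
Search for 16: compare at each node
Path: [34, 25, 16]


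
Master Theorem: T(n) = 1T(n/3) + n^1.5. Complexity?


a=1, b=3, c=1.5. log_3(1)=0 < c=1.5. Case 3: O(n^c) = O(n^1.500)
Complexity: O(n^1.500)


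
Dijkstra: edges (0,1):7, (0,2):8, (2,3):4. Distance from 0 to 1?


Dijkstra from 0:
Distances: {0: 0, 1: 7, 2: 8, 3: 12}
Shortest distance to 1 = 7, path = [0, 1]


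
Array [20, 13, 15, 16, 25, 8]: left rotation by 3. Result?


Left rotate by 3: [16, 25, 8, 20, 13, 15]


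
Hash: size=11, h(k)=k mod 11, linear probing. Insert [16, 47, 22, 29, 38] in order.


Insertions: 16->slot 5; 47->slot 3; 22->slot 0; 29->slot 7; 38->slot 6
Table: [22, None, None, 47, None, 16, 38, 29, None, None, None]


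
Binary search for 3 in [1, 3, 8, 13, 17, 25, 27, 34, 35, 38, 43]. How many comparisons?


Search for 3:
[0,10] mid=5 arr[5]=25
[0,4] mid=2 arr[2]=8
[0,1] mid=0 arr[0]=1
[1,1] mid=1 arr[1]=3
Total: 4 comparisons


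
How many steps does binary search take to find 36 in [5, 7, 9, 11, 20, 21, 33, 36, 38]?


Search for 36:
[0,8] mid=4 arr[4]=20
[5,8] mid=6 arr[6]=33
[7,8] mid=7 arr[7]=36
Total: 3 comparisons


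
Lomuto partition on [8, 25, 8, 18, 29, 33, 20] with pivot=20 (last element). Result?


Elements <= 20 go left of pivot.
Result: [8, 8, 18, 20, 29, 33, 25], pivot at index 3


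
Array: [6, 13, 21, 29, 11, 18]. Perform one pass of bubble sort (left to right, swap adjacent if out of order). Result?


After one pass: [6, 13, 21, 11, 18, 29]


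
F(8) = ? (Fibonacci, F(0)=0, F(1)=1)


F(n)=F(n-1)+F(n-2)
...F(6)=8, F(7)=13, F(8)=21


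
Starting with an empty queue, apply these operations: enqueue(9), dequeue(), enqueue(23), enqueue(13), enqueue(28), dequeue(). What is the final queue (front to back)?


enqueue(9) -> [9]
dequeue() returns 9 -> []
enqueue(23) -> [23]
enqueue(13) -> [23, 13]
enqueue(28) -> [23, 13, 28]
dequeue() returns 23 -> [13, 28]
Final queue (front to back): [13, 28]


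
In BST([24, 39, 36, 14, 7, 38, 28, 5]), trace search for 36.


BST root = 24
Search for 36: compare at each node
Path: [24, 39, 36]


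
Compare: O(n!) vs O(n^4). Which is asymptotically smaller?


quartic grows slower than factorial
O(n^4) is asymptotically smaller; O(n!) grows faster


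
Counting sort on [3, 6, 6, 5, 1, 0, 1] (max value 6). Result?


Count array: [1, 2, 0, 1, 0, 1, 2]
Reconstruct: [0, 1, 1, 3, 5, 6, 6]


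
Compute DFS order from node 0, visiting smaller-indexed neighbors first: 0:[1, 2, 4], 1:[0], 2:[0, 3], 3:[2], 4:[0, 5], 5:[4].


DFS stack-based: start with [0]
Visit order: [0, 1, 2, 3, 4, 5]


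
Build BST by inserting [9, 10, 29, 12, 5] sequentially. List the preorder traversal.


Root = 9; build tree by BST insertion.
Preorder traversal: [9, 5, 10, 29, 12]


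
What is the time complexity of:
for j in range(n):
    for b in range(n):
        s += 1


Per nesting level: O(n) * O(n) = O(n^2)
Complexity: O(n^2)


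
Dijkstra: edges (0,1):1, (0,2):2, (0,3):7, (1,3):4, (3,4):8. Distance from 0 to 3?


Dijkstra from 0:
Distances: {0: 0, 1: 1, 2: 2, 3: 5, 4: 13}
Shortest distance to 3 = 5, path = [0, 1, 3]


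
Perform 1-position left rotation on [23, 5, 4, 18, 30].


Left rotate by 1: [5, 4, 18, 30, 23]


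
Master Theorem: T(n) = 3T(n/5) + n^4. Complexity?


a=3, b=5, c=4. log_5(3)=0.683 < c=4. Case 3: O(n^c) = O(n^4)
Complexity: O(n^4)


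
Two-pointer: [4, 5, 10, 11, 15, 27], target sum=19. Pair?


Two pointers: lo=0, hi=5
Found pair: (4, 15) summing to 19


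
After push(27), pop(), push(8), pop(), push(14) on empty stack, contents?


push(27) -> [27]
pop() returns 27 -> []
push(8) -> [8]
pop() returns 8 -> []
push(14) -> [14]
Final stack (bottom to top): [14]


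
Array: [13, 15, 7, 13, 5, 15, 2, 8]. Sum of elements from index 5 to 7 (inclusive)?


Prefix sums: [0, 13, 28, 35, 48, 53, 68, 70, 78]
Sum[5..7] = prefix[8] - prefix[5] = 78 - 53 = 25


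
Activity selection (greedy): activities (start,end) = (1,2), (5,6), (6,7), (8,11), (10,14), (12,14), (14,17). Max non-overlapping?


Greedy: pick earliest-ending, then skip overlaps.
Selected (6 activities): [(1, 2), (5, 6), (6, 7), (8, 11), (12, 14), (14, 17)]


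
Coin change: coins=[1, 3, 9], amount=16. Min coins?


dp[0]=0; dp[i]=1+min(dp[i-c] for c in coins)
...dp[11]=3, dp[12]=2, dp[13]=3, dp[14]=4, dp[15]=3, dp[16]=4
Minimum coins for 16 = 4


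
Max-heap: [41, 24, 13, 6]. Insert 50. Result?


Append 50: [41, 24, 13, 6, 50]
Bubble up: swap idx 4(50) with idx 1(24); swap idx 1(50) with idx 0(41)
Result: [50, 41, 13, 6, 24]


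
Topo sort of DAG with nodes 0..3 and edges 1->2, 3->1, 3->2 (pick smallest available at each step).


Kahn's algorithm, process smallest node first
Order: [0, 3, 1, 2]


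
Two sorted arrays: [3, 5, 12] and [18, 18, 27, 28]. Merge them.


Compare heads, take smaller each step.
Merged: [3, 5, 12, 18, 18, 27, 28]


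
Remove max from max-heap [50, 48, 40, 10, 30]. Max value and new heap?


Max = 50
Replace root with last, heapify down
Resulting heap: [48, 30, 40, 10]


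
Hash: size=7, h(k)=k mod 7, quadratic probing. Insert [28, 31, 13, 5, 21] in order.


Insertions: 28->slot 0; 31->slot 3; 13->slot 6; 5->slot 5; 21->slot 1
Table: [28, 21, None, 31, None, 5, 13]


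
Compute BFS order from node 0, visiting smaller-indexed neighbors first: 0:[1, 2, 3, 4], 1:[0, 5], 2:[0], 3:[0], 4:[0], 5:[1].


BFS queue: start with [0]
Visit order: [0, 1, 2, 3, 4, 5]


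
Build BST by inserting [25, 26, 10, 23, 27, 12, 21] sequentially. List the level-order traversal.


Root = 25; build tree by BST insertion.
Level-Order traversal: [25, 10, 26, 23, 27, 12, 21]


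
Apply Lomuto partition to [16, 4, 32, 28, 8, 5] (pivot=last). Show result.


Elements <= 5 go left of pivot.
Result: [4, 5, 32, 28, 8, 16], pivot at index 1


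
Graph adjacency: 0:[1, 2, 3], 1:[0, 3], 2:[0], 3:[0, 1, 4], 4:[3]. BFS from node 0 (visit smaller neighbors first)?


BFS queue: start with [0]
Visit order: [0, 1, 2, 3, 4]


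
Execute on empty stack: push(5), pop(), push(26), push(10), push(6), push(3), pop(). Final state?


push(5) -> [5]
pop() returns 5 -> []
push(26) -> [26]
push(10) -> [26, 10]
push(6) -> [26, 10, 6]
push(3) -> [26, 10, 6, 3]
pop() returns 3 -> [26, 10, 6]
Final stack (bottom to top): [26, 10, 6]


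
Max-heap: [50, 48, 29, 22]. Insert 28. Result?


Append 28: [50, 48, 29, 22, 28]
Bubble up: no swaps needed
Result: [50, 48, 29, 22, 28]


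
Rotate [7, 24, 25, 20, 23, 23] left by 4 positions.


Left rotate by 4: [23, 23, 7, 24, 25, 20]


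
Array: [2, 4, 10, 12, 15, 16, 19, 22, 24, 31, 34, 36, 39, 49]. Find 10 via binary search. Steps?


Search for 10:
[0,13] mid=6 arr[6]=19
[0,5] mid=2 arr[2]=10
Total: 2 comparisons


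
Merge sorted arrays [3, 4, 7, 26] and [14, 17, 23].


Compare heads, take smaller each step.
Merged: [3, 4, 7, 14, 17, 23, 26]


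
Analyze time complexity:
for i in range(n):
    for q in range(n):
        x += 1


Per nesting level: O(n) * O(n) = O(n^2)
Complexity: O(n^2)


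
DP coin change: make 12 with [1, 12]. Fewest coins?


dp[0]=0; dp[i]=1+min(dp[i-c] for c in coins)
...dp[7]=7, dp[8]=8, dp[9]=9, dp[10]=10, dp[11]=11, dp[12]=1
Minimum coins for 12 = 1


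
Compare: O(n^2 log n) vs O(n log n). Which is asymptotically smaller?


linearithmic grows slower than n^2 log n
O(n log n) is asymptotically smaller; O(n^2 log n) grows faster


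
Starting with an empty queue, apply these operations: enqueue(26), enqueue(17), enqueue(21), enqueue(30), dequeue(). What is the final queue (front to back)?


enqueue(26) -> [26]
enqueue(17) -> [26, 17]
enqueue(21) -> [26, 17, 21]
enqueue(30) -> [26, 17, 21, 30]
dequeue() returns 26 -> [17, 21, 30]
Final queue (front to back): [17, 21, 30]


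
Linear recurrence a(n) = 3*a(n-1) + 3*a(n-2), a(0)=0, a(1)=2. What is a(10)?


Build bottom-up:
...a(8)=18630, a(9)=70632, a(10)=3*70632+3*18630=267786


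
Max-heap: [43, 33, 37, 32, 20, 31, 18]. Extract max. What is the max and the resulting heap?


Max = 43
Replace root with last, heapify down
Resulting heap: [37, 33, 31, 32, 20, 18]


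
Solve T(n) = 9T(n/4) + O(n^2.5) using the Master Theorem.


a=9, b=4, c=2.5. log_4(9)=1.585 < c=2.5. Case 3: O(n^c) = O(n^2.500)
Complexity: O(n^2.500)


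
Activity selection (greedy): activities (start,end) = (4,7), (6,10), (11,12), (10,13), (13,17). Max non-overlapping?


Greedy: pick earliest-ending, then skip overlaps.
Selected (3 activities): [(4, 7), (11, 12), (13, 17)]


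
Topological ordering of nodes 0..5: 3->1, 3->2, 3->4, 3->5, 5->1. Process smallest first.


Kahn's algorithm, process smallest node first
Order: [0, 3, 2, 4, 5, 1]


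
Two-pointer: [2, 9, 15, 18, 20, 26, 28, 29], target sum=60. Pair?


Two pointers: lo=0, hi=7
No pair sums to 60


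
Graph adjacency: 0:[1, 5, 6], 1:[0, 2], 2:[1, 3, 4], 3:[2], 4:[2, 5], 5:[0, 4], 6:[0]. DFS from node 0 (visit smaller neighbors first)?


DFS stack-based: start with [0]
Visit order: [0, 1, 2, 3, 4, 5, 6]


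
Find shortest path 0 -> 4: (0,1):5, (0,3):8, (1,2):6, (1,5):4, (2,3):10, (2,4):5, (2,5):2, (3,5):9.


Dijkstra from 0:
Distances: {0: 0, 1: 5, 2: 11, 3: 8, 4: 16, 5: 9}
Shortest distance to 4 = 16, path = [0, 1, 2, 4]


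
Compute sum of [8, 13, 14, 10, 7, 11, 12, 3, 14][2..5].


Prefix sums: [0, 8, 21, 35, 45, 52, 63, 75, 78, 92]
Sum[2..5] = prefix[6] - prefix[2] = 63 - 21 = 42


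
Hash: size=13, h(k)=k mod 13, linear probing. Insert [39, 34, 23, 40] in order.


Insertions: 39->slot 0; 34->slot 8; 23->slot 10; 40->slot 1
Table: [39, 40, None, None, None, None, None, None, 34, None, 23, None, None]
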